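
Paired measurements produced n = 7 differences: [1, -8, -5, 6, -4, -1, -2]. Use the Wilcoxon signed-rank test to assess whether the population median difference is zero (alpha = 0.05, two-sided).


Step 1: Drop any zero differences (none here) and take |d_i|.
|d| = [1, 8, 5, 6, 4, 1, 2]
Step 2: Midrank |d_i| (ties get averaged ranks).
ranks: |1|->1.5, |8|->7, |5|->5, |6|->6, |4|->4, |1|->1.5, |2|->3
Step 3: Attach original signs; sum ranks with positive sign and with negative sign.
W+ = 1.5 + 6 = 7.5
W- = 7 + 5 + 4 + 1.5 + 3 = 20.5
(Check: W+ + W- = 28 should equal n(n+1)/2 = 28.)
Step 4: Test statistic W = min(W+, W-) = 7.5.
Step 5: Ties in |d|, so use the tie-corrected normal approximation.
        E[W] = n(n+1)/4 = 7*8/4 = 14.
        Tie groups: |d|=1 (t=2); sum(t^3 - t) = 6.
        Var[W] = n(n+1)(2n+1)/24 - sum(t^3-t)/48 = 840/24 - 6/48 = 34.875.
        z = (W - E[W]) / sqrt(Var[W]) = (7.5 - 14) / 5.9055 = -1.1007.
        Two-sided p = 2*Phi(z) = 0.271041.
Step 6: alpha = 0.05. fail to reject H0.

W+ = 7.5, W- = 20.5, W = min = 7.5, p = 0.271041, fail to reject H0.


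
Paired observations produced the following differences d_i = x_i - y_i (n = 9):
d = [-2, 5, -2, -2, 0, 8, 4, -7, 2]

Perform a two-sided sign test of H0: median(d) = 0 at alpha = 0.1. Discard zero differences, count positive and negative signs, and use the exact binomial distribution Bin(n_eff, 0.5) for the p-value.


Step 1: Discard zero differences. Original n = 9; n_eff = number of nonzero differences = 8.
Nonzero differences (with sign): -2, +5, -2, -2, +8, +4, -7, +2
Step 2: Count signs: positive = 4, negative = 4.
Step 3: Under H0: P(positive) = 0.5, so the number of positives S ~ Bin(8, 0.5).
Step 4: Two-sided exact p-value = sum of Bin(8,0.5) probabilities at or below the observed probability = 1.000000.
Step 5: alpha = 0.1. fail to reject H0.

n_eff = 8, pos = 4, neg = 4, p = 1.000000, fail to reject H0.


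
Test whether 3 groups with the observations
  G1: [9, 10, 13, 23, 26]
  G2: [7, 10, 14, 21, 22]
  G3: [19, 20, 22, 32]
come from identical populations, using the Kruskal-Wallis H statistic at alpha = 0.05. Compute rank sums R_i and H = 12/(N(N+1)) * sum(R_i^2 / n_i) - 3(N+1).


Step 1: Combine all N = 14 observations and assign midranks.
sorted (value, group, rank): (7,G2,1), (9,G1,2), (10,G1,3.5), (10,G2,3.5), (13,G1,5), (14,G2,6), (19,G3,7), (20,G3,8), (21,G2,9), (22,G2,10.5), (22,G3,10.5), (23,G1,12), (26,G1,13), (32,G3,14)
Step 2: Sum ranks within each group.
R_1 = 35.5 (n_1 = 5)
R_2 = 30 (n_2 = 5)
R_3 = 39.5 (n_3 = 4)
Step 3: H = 12/(N(N+1)) * sum(R_i^2/n_i) - 3(N+1)
     = 12/(14*15) * (35.5^2/5 + 30^2/5 + 39.5^2/4) - 3*15
     = 0.057143 * 822.112 - 45
     = 1.977857.
Step 4: Ties present; correction factor C = 1 - 12/(14^3 - 14) = 0.995604. Corrected H = 1.977857 / 0.995604 = 1.986589.
Step 5: Under H0, H ~ chi^2(2); p-value = 0.370354.
Step 6: alpha = 0.05. fail to reject H0.

H = 1.9866, df = 2, p = 0.370354, fail to reject H0.


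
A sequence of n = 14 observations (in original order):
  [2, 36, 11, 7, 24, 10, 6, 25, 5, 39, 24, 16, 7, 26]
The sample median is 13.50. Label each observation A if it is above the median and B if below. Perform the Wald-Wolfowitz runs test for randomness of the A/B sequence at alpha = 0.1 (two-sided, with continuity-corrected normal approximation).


Step 1: Compute median = 13.50; label A = above, B = below.
Labels in order: BABBABBABAAABA  (n_A = 7, n_B = 7)
Step 2: Count runs R = 10.
Step 3: Under H0 (random ordering), E[R] = 2*n_A*n_B/(n_A+n_B) + 1 = 2*7*7/14 + 1 = 8.0000.
        Var[R] = 2*n_A*n_B*(2*n_A*n_B - n_A - n_B) / ((n_A+n_B)^2 * (n_A+n_B-1)) = 8232/2548 = 3.2308.
        SD[R] = 1.7974.
Step 4: Continuity-corrected z = (R - 0.5 - E[R]) / SD[R] = (10 - 0.5 - 8.0000) / 1.7974 = 0.8345.
Step 5: Two-sided p-value via normal approximation = 2*(1 - Phi(|z|)) = 0.403986.
Step 6: alpha = 0.1. fail to reject H0.

R = 10, z = 0.8345, p = 0.403986, fail to reject H0.


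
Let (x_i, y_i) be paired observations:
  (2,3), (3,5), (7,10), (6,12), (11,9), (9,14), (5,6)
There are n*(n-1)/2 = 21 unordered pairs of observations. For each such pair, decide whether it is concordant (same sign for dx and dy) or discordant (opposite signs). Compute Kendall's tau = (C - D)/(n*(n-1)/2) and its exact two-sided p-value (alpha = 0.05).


Step 1: Enumerate the 21 unordered pairs (i,j) with i<j and classify each by sign(x_j-x_i) * sign(y_j-y_i).
  (1,2):dx=+1,dy=+2->C; (1,3):dx=+5,dy=+7->C; (1,4):dx=+4,dy=+9->C; (1,5):dx=+9,dy=+6->C
  (1,6):dx=+7,dy=+11->C; (1,7):dx=+3,dy=+3->C; (2,3):dx=+4,dy=+5->C; (2,4):dx=+3,dy=+7->C
  (2,5):dx=+8,dy=+4->C; (2,6):dx=+6,dy=+9->C; (2,7):dx=+2,dy=+1->C; (3,4):dx=-1,dy=+2->D
  (3,5):dx=+4,dy=-1->D; (3,6):dx=+2,dy=+4->C; (3,7):dx=-2,dy=-4->C; (4,5):dx=+5,dy=-3->D
  (4,6):dx=+3,dy=+2->C; (4,7):dx=-1,dy=-6->C; (5,6):dx=-2,dy=+5->D; (5,7):dx=-6,dy=-3->C
  (6,7):dx=-4,dy=-8->C
Step 2: C = 17, D = 4, total pairs = 21.
Step 3: tau = (C - D)/(n(n-1)/2) = (17 - 4)/21 = 0.619048.
Step 4: Exact two-sided p-value (enumerate n! = 5040 permutations of y under H0): p = 0.069048.
Step 5: alpha = 0.05. fail to reject H0.

tau_b = 0.6190 (C=17, D=4), p = 0.069048, fail to reject H0.


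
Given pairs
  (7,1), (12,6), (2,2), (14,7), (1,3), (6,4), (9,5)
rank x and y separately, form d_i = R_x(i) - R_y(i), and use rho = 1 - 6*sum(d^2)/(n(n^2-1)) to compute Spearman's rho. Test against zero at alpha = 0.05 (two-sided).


Step 1: Rank x and y separately (midranks; no ties here).
rank(x): 7->4, 12->6, 2->2, 14->7, 1->1, 6->3, 9->5
rank(y): 1->1, 6->6, 2->2, 7->7, 3->3, 4->4, 5->5
Step 2: d_i = R_x(i) - R_y(i); compute d_i^2.
  (4-1)^2=9, (6-6)^2=0, (2-2)^2=0, (7-7)^2=0, (1-3)^2=4, (3-4)^2=1, (5-5)^2=0
sum(d^2) = 14.
Step 3: rho = 1 - 6*14 / (7*(7^2 - 1)) = 1 - 84/336 = 0.750000.
Step 4: Under H0, t = rho * sqrt((n-2)/(1-rho^2)) = 2.5355 ~ t(5).
Step 5: Two-sided p-value from the t-distribution with 5 df = 0.052181.
Step 6: alpha = 0.05. fail to reject H0.

rho = 0.7500, p = 0.052181, fail to reject H0 at alpha = 0.05.


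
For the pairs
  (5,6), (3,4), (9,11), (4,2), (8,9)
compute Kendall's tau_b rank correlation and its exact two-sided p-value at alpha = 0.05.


Step 1: Enumerate the 10 unordered pairs (i,j) with i<j and classify each by sign(x_j-x_i) * sign(y_j-y_i).
  (1,2):dx=-2,dy=-2->C; (1,3):dx=+4,dy=+5->C; (1,4):dx=-1,dy=-4->C; (1,5):dx=+3,dy=+3->C
  (2,3):dx=+6,dy=+7->C; (2,4):dx=+1,dy=-2->D; (2,5):dx=+5,dy=+5->C; (3,4):dx=-5,dy=-9->C
  (3,5):dx=-1,dy=-2->C; (4,5):dx=+4,dy=+7->C
Step 2: C = 9, D = 1, total pairs = 10.
Step 3: tau = (C - D)/(n(n-1)/2) = (9 - 1)/10 = 0.800000.
Step 4: Exact two-sided p-value (enumerate n! = 120 permutations of y under H0): p = 0.083333.
Step 5: alpha = 0.05. fail to reject H0.

tau_b = 0.8000 (C=9, D=1), p = 0.083333, fail to reject H0.


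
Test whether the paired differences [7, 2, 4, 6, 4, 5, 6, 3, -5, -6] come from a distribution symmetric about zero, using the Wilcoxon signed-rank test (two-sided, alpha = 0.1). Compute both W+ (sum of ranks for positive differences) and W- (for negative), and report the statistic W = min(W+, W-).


Step 1: Drop any zero differences (none here) and take |d_i|.
|d| = [7, 2, 4, 6, 4, 5, 6, 3, 5, 6]
Step 2: Midrank |d_i| (ties get averaged ranks).
ranks: |7|->10, |2|->1, |4|->3.5, |6|->8, |4|->3.5, |5|->5.5, |6|->8, |3|->2, |5|->5.5, |6|->8
Step 3: Attach original signs; sum ranks with positive sign and with negative sign.
W+ = 10 + 1 + 3.5 + 8 + 3.5 + 5.5 + 8 + 2 = 41.5
W- = 5.5 + 8 = 13.5
(Check: W+ + W- = 55 should equal n(n+1)/2 = 55.)
Step 4: Test statistic W = min(W+, W-) = 13.5.
Step 5: Ties in |d|, so use the tie-corrected normal approximation.
        E[W] = n(n+1)/4 = 10*11/4 = 27.5.
        Tie groups: |d|=4 (t=2), |d|=5 (t=2), |d|=6 (t=3); sum(t^3 - t) = 36.
        Var[W] = n(n+1)(2n+1)/24 - sum(t^3-t)/48 = 2310/24 - 36/48 = 95.5.
        z = (W - E[W]) / sqrt(Var[W]) = (13.5 - 27.5) / 9.7724 = -1.4326.
        Two-sided p = 2*Phi(z) = 0.151971.
Step 6: alpha = 0.1. fail to reject H0.

W+ = 41.5, W- = 13.5, W = min = 13.5, p = 0.151971, fail to reject H0.


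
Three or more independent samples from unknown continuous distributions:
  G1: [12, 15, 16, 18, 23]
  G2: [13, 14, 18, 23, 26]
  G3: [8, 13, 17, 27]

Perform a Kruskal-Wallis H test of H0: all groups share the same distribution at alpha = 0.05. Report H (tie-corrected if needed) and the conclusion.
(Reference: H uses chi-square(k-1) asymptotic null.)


Step 1: Combine all N = 14 observations and assign midranks.
sorted (value, group, rank): (8,G3,1), (12,G1,2), (13,G2,3.5), (13,G3,3.5), (14,G2,5), (15,G1,6), (16,G1,7), (17,G3,8), (18,G1,9.5), (18,G2,9.5), (23,G1,11.5), (23,G2,11.5), (26,G2,13), (27,G3,14)
Step 2: Sum ranks within each group.
R_1 = 36 (n_1 = 5)
R_2 = 42.5 (n_2 = 5)
R_3 = 26.5 (n_3 = 4)
Step 3: H = 12/(N(N+1)) * sum(R_i^2/n_i) - 3(N+1)
     = 12/(14*15) * (36^2/5 + 42.5^2/5 + 26.5^2/4) - 3*15
     = 0.057143 * 796.013 - 45
     = 0.486429.
Step 4: Ties present; correction factor C = 1 - 18/(14^3 - 14) = 0.993407. Corrected H = 0.486429 / 0.993407 = 0.489657.
Step 5: Under H0, H ~ chi^2(2); p-value = 0.782839.
Step 6: alpha = 0.05. fail to reject H0.

H = 0.4897, df = 2, p = 0.782839, fail to reject H0.


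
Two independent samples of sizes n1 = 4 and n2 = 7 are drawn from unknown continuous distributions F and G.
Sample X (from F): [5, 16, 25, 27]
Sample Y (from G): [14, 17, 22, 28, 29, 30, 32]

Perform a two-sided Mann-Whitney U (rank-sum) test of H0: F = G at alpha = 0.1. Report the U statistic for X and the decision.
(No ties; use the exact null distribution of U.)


Step 1: Combine and sort all 11 observations; assign midranks.
sorted (value, group): (5,X), (14,Y), (16,X), (17,Y), (22,Y), (25,X), (27,X), (28,Y), (29,Y), (30,Y), (32,Y)
ranks: 5->1, 14->2, 16->3, 17->4, 22->5, 25->6, 27->7, 28->8, 29->9, 30->10, 32->11
Step 2: Rank sum for X: R1 = 1 + 3 + 6 + 7 = 17.
Step 3: U_X = R1 - n1(n1+1)/2 = 17 - 4*5/2 = 17 - 10 = 7.
       U_Y = n1*n2 - U_X = 28 - 7 = 21.
Step 4: No ties, so the exact null distribution of U (based on enumerating the C(11,4) = 330 equally likely rank assignments) gives the two-sided p-value.
Step 5: p-value = 0.230303; compare to alpha = 0.1. fail to reject H0.

U_X = 7, p = 0.230303, fail to reject H0 at alpha = 0.1.


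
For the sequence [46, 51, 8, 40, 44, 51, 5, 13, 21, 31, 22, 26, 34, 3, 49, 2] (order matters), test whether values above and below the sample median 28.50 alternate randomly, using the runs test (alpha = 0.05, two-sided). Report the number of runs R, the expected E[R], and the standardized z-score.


Step 1: Compute median = 28.50; label A = above, B = below.
Labels in order: AABAAABBBABBABAB  (n_A = 8, n_B = 8)
Step 2: Count runs R = 10.
Step 3: Under H0 (random ordering), E[R] = 2*n_A*n_B/(n_A+n_B) + 1 = 2*8*8/16 + 1 = 9.0000.
        Var[R] = 2*n_A*n_B*(2*n_A*n_B - n_A - n_B) / ((n_A+n_B)^2 * (n_A+n_B-1)) = 14336/3840 = 3.7333.
        SD[R] = 1.9322.
Step 4: Continuity-corrected z = (R - 0.5 - E[R]) / SD[R] = (10 - 0.5 - 9.0000) / 1.9322 = 0.2588.
Step 5: Two-sided p-value via normal approximation = 2*(1 - Phi(|z|)) = 0.795809.
Step 6: alpha = 0.05. fail to reject H0.

R = 10, z = 0.2588, p = 0.795809, fail to reject H0.


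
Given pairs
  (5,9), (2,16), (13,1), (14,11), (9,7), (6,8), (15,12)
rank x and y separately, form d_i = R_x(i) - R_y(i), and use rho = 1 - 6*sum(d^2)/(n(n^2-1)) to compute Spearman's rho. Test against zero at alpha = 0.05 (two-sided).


Step 1: Rank x and y separately (midranks; no ties here).
rank(x): 5->2, 2->1, 13->5, 14->6, 9->4, 6->3, 15->7
rank(y): 9->4, 16->7, 1->1, 11->5, 7->2, 8->3, 12->6
Step 2: d_i = R_x(i) - R_y(i); compute d_i^2.
  (2-4)^2=4, (1-7)^2=36, (5-1)^2=16, (6-5)^2=1, (4-2)^2=4, (3-3)^2=0, (7-6)^2=1
sum(d^2) = 62.
Step 3: rho = 1 - 6*62 / (7*(7^2 - 1)) = 1 - 372/336 = -0.107143.
Step 4: Under H0, t = rho * sqrt((n-2)/(1-rho^2)) = -0.2410 ~ t(5).
Step 5: Two-sided p-value from the t-distribution with 5 df = 0.819151.
Step 6: alpha = 0.05. fail to reject H0.

rho = -0.1071, p = 0.819151, fail to reject H0 at alpha = 0.05.


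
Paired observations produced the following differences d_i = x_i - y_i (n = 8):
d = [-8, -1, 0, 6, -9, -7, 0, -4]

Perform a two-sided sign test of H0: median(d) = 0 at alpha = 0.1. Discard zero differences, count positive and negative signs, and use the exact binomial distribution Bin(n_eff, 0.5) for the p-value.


Step 1: Discard zero differences. Original n = 8; n_eff = number of nonzero differences = 6.
Nonzero differences (with sign): -8, -1, +6, -9, -7, -4
Step 2: Count signs: positive = 1, negative = 5.
Step 3: Under H0: P(positive) = 0.5, so the number of positives S ~ Bin(6, 0.5).
Step 4: Two-sided exact p-value = sum of Bin(6,0.5) probabilities at or below the observed probability = 0.218750.
Step 5: alpha = 0.1. fail to reject H0.

n_eff = 6, pos = 1, neg = 5, p = 0.218750, fail to reject H0.


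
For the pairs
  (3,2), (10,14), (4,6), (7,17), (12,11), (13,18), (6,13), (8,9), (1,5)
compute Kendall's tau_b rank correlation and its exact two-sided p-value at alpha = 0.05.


Step 1: Enumerate the 36 unordered pairs (i,j) with i<j and classify each by sign(x_j-x_i) * sign(y_j-y_i).
  (1,2):dx=+7,dy=+12->C; (1,3):dx=+1,dy=+4->C; (1,4):dx=+4,dy=+15->C; (1,5):dx=+9,dy=+9->C
  (1,6):dx=+10,dy=+16->C; (1,7):dx=+3,dy=+11->C; (1,8):dx=+5,dy=+7->C; (1,9):dx=-2,dy=+3->D
  (2,3):dx=-6,dy=-8->C; (2,4):dx=-3,dy=+3->D; (2,5):dx=+2,dy=-3->D; (2,6):dx=+3,dy=+4->C
  (2,7):dx=-4,dy=-1->C; (2,8):dx=-2,dy=-5->C; (2,9):dx=-9,dy=-9->C; (3,4):dx=+3,dy=+11->C
  (3,5):dx=+8,dy=+5->C; (3,6):dx=+9,dy=+12->C; (3,7):dx=+2,dy=+7->C; (3,8):dx=+4,dy=+3->C
  (3,9):dx=-3,dy=-1->C; (4,5):dx=+5,dy=-6->D; (4,6):dx=+6,dy=+1->C; (4,7):dx=-1,dy=-4->C
  (4,8):dx=+1,dy=-8->D; (4,9):dx=-6,dy=-12->C; (5,6):dx=+1,dy=+7->C; (5,7):dx=-6,dy=+2->D
  (5,8):dx=-4,dy=-2->C; (5,9):dx=-11,dy=-6->C; (6,7):dx=-7,dy=-5->C; (6,8):dx=-5,dy=-9->C
  (6,9):dx=-12,dy=-13->C; (7,8):dx=+2,dy=-4->D; (7,9):dx=-5,dy=-8->C; (8,9):dx=-7,dy=-4->C
Step 2: C = 29, D = 7, total pairs = 36.
Step 3: tau = (C - D)/(n(n-1)/2) = (29 - 7)/36 = 0.611111.
Step 4: Exact two-sided p-value (enumerate n! = 362880 permutations of y under H0): p = 0.024741.
Step 5: alpha = 0.05. reject H0.

tau_b = 0.6111 (C=29, D=7), p = 0.024741, reject H0.


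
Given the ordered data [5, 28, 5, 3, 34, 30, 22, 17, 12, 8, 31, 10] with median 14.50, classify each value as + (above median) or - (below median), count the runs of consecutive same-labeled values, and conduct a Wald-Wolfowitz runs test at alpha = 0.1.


Step 1: Compute median = 14.50; label A = above, B = below.
Labels in order: BABBAAAABBAB  (n_A = 6, n_B = 6)
Step 2: Count runs R = 7.
Step 3: Under H0 (random ordering), E[R] = 2*n_A*n_B/(n_A+n_B) + 1 = 2*6*6/12 + 1 = 7.0000.
        Var[R] = 2*n_A*n_B*(2*n_A*n_B - n_A - n_B) / ((n_A+n_B)^2 * (n_A+n_B-1)) = 4320/1584 = 2.7273.
        SD[R] = 1.6514.
Step 4: R = E[R], so z = 0 with no continuity correction.
Step 5: Two-sided p-value via normal approximation = 2*(1 - Phi(|z|)) = 1.000000.
Step 6: alpha = 0.1. fail to reject H0.

R = 7, z = 0.0000, p = 1.000000, fail to reject H0.


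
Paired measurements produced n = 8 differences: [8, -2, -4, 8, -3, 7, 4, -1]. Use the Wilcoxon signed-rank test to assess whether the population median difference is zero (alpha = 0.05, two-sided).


Step 1: Drop any zero differences (none here) and take |d_i|.
|d| = [8, 2, 4, 8, 3, 7, 4, 1]
Step 2: Midrank |d_i| (ties get averaged ranks).
ranks: |8|->7.5, |2|->2, |4|->4.5, |8|->7.5, |3|->3, |7|->6, |4|->4.5, |1|->1
Step 3: Attach original signs; sum ranks with positive sign and with negative sign.
W+ = 7.5 + 7.5 + 6 + 4.5 = 25.5
W- = 2 + 4.5 + 3 + 1 = 10.5
(Check: W+ + W- = 36 should equal n(n+1)/2 = 36.)
Step 4: Test statistic W = min(W+, W-) = 10.5.
Step 5: Ties in |d|, so use the tie-corrected normal approximation.
        E[W] = n(n+1)/4 = 8*9/4 = 18.
        Tie groups: |d|=4 (t=2), |d|=8 (t=2); sum(t^3 - t) = 12.
        Var[W] = n(n+1)(2n+1)/24 - sum(t^3-t)/48 = 1224/24 - 12/48 = 50.75.
        z = (W - E[W]) / sqrt(Var[W]) = (10.5 - 18) / 7.1239 = -1.0528.
        Two-sided p = 2*Phi(z) = 0.292436.
Step 6: alpha = 0.05. fail to reject H0.

W+ = 25.5, W- = 10.5, W = min = 10.5, p = 0.292436, fail to reject H0.


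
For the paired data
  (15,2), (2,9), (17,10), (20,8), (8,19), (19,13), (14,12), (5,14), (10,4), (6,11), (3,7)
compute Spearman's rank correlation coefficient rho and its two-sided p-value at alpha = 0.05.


Step 1: Rank x and y separately (midranks; no ties here).
rank(x): 15->8, 2->1, 17->9, 20->11, 8->5, 19->10, 14->7, 5->3, 10->6, 6->4, 3->2
rank(y): 2->1, 9->5, 10->6, 8->4, 19->11, 13->9, 12->8, 14->10, 4->2, 11->7, 7->3
Step 2: d_i = R_x(i) - R_y(i); compute d_i^2.
  (8-1)^2=49, (1-5)^2=16, (9-6)^2=9, (11-4)^2=49, (5-11)^2=36, (10-9)^2=1, (7-8)^2=1, (3-10)^2=49, (6-2)^2=16, (4-7)^2=9, (2-3)^2=1
sum(d^2) = 236.
Step 3: rho = 1 - 6*236 / (11*(11^2 - 1)) = 1 - 1416/1320 = -0.072727.
Step 4: Under H0, t = rho * sqrt((n-2)/(1-rho^2)) = -0.2188 ~ t(9).
Step 5: Two-sided p-value from the t-distribution with 9 df = 0.831716.
Step 6: alpha = 0.05. fail to reject H0.

rho = -0.0727, p = 0.831716, fail to reject H0 at alpha = 0.05.


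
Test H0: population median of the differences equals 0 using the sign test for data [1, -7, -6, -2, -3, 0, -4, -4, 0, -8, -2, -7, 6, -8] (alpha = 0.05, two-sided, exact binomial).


Step 1: Discard zero differences. Original n = 14; n_eff = number of nonzero differences = 12.
Nonzero differences (with sign): +1, -7, -6, -2, -3, -4, -4, -8, -2, -7, +6, -8
Step 2: Count signs: positive = 2, negative = 10.
Step 3: Under H0: P(positive) = 0.5, so the number of positives S ~ Bin(12, 0.5).
Step 4: Two-sided exact p-value = sum of Bin(12,0.5) probabilities at or below the observed probability = 0.038574.
Step 5: alpha = 0.05. reject H0.

n_eff = 12, pos = 2, neg = 10, p = 0.038574, reject H0.


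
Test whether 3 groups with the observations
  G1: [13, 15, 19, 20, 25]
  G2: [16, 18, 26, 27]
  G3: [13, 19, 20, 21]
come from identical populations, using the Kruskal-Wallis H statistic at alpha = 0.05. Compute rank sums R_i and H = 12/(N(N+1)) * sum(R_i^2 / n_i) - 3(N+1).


Step 1: Combine all N = 13 observations and assign midranks.
sorted (value, group, rank): (13,G1,1.5), (13,G3,1.5), (15,G1,3), (16,G2,4), (18,G2,5), (19,G1,6.5), (19,G3,6.5), (20,G1,8.5), (20,G3,8.5), (21,G3,10), (25,G1,11), (26,G2,12), (27,G2,13)
Step 2: Sum ranks within each group.
R_1 = 30.5 (n_1 = 5)
R_2 = 34 (n_2 = 4)
R_3 = 26.5 (n_3 = 4)
Step 3: H = 12/(N(N+1)) * sum(R_i^2/n_i) - 3(N+1)
     = 12/(13*14) * (30.5^2/5 + 34^2/4 + 26.5^2/4) - 3*14
     = 0.065934 * 650.612 - 42
     = 0.897527.
Step 4: Ties present; correction factor C = 1 - 18/(13^3 - 13) = 0.991758. Corrected H = 0.897527 / 0.991758 = 0.904986.
Step 5: Under H0, H ~ chi^2(2); p-value = 0.636040.
Step 6: alpha = 0.05. fail to reject H0.

H = 0.9050, df = 2, p = 0.636040, fail to reject H0.


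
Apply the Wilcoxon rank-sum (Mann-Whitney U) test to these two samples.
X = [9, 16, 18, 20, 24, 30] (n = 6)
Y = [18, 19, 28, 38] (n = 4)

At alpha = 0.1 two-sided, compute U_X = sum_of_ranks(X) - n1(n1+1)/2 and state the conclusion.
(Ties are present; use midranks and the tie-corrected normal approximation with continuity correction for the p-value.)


Step 1: Combine and sort all 10 observations; assign midranks.
sorted (value, group): (9,X), (16,X), (18,X), (18,Y), (19,Y), (20,X), (24,X), (28,Y), (30,X), (38,Y)
ranks: 9->1, 16->2, 18->3.5, 18->3.5, 19->5, 20->6, 24->7, 28->8, 30->9, 38->10
Step 2: Rank sum for X: R1 = 1 + 2 + 3.5 + 6 + 7 + 9 = 28.5.
Step 3: U_X = R1 - n1(n1+1)/2 = 28.5 - 6*7/2 = 28.5 - 21 = 7.5.
       U_Y = n1*n2 - U_X = 24 - 7.5 = 16.5.
Step 4: Ties are present, so use the tie-corrected normal approximation (with continuity correction) for the p-value.
Step 5: p-value = 0.392330; compare to alpha = 0.1. fail to reject H0.

U_X = 7.5, p = 0.392330, fail to reject H0 at alpha = 0.1.


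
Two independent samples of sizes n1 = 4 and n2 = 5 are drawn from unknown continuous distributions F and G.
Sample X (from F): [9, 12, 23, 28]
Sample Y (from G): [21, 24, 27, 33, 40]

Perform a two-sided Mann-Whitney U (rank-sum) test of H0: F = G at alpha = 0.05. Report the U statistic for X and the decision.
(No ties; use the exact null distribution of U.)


Step 1: Combine and sort all 9 observations; assign midranks.
sorted (value, group): (9,X), (12,X), (21,Y), (23,X), (24,Y), (27,Y), (28,X), (33,Y), (40,Y)
ranks: 9->1, 12->2, 21->3, 23->4, 24->5, 27->6, 28->7, 33->8, 40->9
Step 2: Rank sum for X: R1 = 1 + 2 + 4 + 7 = 14.
Step 3: U_X = R1 - n1(n1+1)/2 = 14 - 4*5/2 = 14 - 10 = 4.
       U_Y = n1*n2 - U_X = 20 - 4 = 16.
Step 4: No ties, so the exact null distribution of U (based on enumerating the C(9,4) = 126 equally likely rank assignments) gives the two-sided p-value.
Step 5: p-value = 0.190476; compare to alpha = 0.05. fail to reject H0.

U_X = 4, p = 0.190476, fail to reject H0 at alpha = 0.05.


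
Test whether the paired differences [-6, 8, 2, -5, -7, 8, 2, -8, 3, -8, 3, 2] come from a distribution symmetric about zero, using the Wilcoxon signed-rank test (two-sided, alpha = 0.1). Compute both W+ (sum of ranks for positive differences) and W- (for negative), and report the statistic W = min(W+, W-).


Step 1: Drop any zero differences (none here) and take |d_i|.
|d| = [6, 8, 2, 5, 7, 8, 2, 8, 3, 8, 3, 2]
Step 2: Midrank |d_i| (ties get averaged ranks).
ranks: |6|->7, |8|->10.5, |2|->2, |5|->6, |7|->8, |8|->10.5, |2|->2, |8|->10.5, |3|->4.5, |8|->10.5, |3|->4.5, |2|->2
Step 3: Attach original signs; sum ranks with positive sign and with negative sign.
W+ = 10.5 + 2 + 10.5 + 2 + 4.5 + 4.5 + 2 = 36
W- = 7 + 6 + 8 + 10.5 + 10.5 = 42
(Check: W+ + W- = 78 should equal n(n+1)/2 = 78.)
Step 4: Test statistic W = min(W+, W-) = 36.
Step 5: Ties in |d|, so use the tie-corrected normal approximation.
        E[W] = n(n+1)/4 = 12*13/4 = 39.
        Tie groups: |d|=2 (t=3), |d|=3 (t=2), |d|=8 (t=4); sum(t^3 - t) = 90.
        Var[W] = n(n+1)(2n+1)/24 - sum(t^3-t)/48 = 3900/24 - 90/48 = 160.625.
        z = (W - E[W]) / sqrt(Var[W]) = (36 - 39) / 12.6738 = -0.2367.
        Two-sided p = 2*Phi(z) = 0.812883.
Step 6: alpha = 0.1. fail to reject H0.

W+ = 36, W- = 42, W = min = 36, p = 0.812883, fail to reject H0.


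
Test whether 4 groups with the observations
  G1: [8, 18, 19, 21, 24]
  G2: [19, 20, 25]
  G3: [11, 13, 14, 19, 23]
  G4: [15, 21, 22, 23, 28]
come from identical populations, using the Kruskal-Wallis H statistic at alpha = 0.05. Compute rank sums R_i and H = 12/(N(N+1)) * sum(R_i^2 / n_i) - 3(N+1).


Step 1: Combine all N = 18 observations and assign midranks.
sorted (value, group, rank): (8,G1,1), (11,G3,2), (13,G3,3), (14,G3,4), (15,G4,5), (18,G1,6), (19,G1,8), (19,G2,8), (19,G3,8), (20,G2,10), (21,G1,11.5), (21,G4,11.5), (22,G4,13), (23,G3,14.5), (23,G4,14.5), (24,G1,16), (25,G2,17), (28,G4,18)
Step 2: Sum ranks within each group.
R_1 = 42.5 (n_1 = 5)
R_2 = 35 (n_2 = 3)
R_3 = 31.5 (n_3 = 5)
R_4 = 62 (n_4 = 5)
Step 3: H = 12/(N(N+1)) * sum(R_i^2/n_i) - 3(N+1)
     = 12/(18*19) * (42.5^2/5 + 35^2/3 + 31.5^2/5 + 62^2/5) - 3*19
     = 0.035088 * 1736.83 - 57
     = 3.941520.
Step 4: Ties present; correction factor C = 1 - 36/(18^3 - 18) = 0.993808. Corrected H = 3.941520 / 0.993808 = 3.966078.
Step 5: Under H0, H ~ chi^2(3); p-value = 0.265150.
Step 6: alpha = 0.05. fail to reject H0.

H = 3.9661, df = 3, p = 0.265150, fail to reject H0.


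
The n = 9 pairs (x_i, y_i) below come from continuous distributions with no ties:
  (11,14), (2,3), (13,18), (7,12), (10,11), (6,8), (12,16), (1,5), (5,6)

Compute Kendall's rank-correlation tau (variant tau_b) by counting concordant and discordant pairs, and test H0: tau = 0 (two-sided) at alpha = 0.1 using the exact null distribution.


Step 1: Enumerate the 36 unordered pairs (i,j) with i<j and classify each by sign(x_j-x_i) * sign(y_j-y_i).
  (1,2):dx=-9,dy=-11->C; (1,3):dx=+2,dy=+4->C; (1,4):dx=-4,dy=-2->C; (1,5):dx=-1,dy=-3->C
  (1,6):dx=-5,dy=-6->C; (1,7):dx=+1,dy=+2->C; (1,8):dx=-10,dy=-9->C; (1,9):dx=-6,dy=-8->C
  (2,3):dx=+11,dy=+15->C; (2,4):dx=+5,dy=+9->C; (2,5):dx=+8,dy=+8->C; (2,6):dx=+4,dy=+5->C
  (2,7):dx=+10,dy=+13->C; (2,8):dx=-1,dy=+2->D; (2,9):dx=+3,dy=+3->C; (3,4):dx=-6,dy=-6->C
  (3,5):dx=-3,dy=-7->C; (3,6):dx=-7,dy=-10->C; (3,7):dx=-1,dy=-2->C; (3,8):dx=-12,dy=-13->C
  (3,9):dx=-8,dy=-12->C; (4,5):dx=+3,dy=-1->D; (4,6):dx=-1,dy=-4->C; (4,7):dx=+5,dy=+4->C
  (4,8):dx=-6,dy=-7->C; (4,9):dx=-2,dy=-6->C; (5,6):dx=-4,dy=-3->C; (5,7):dx=+2,dy=+5->C
  (5,8):dx=-9,dy=-6->C; (5,9):dx=-5,dy=-5->C; (6,7):dx=+6,dy=+8->C; (6,8):dx=-5,dy=-3->C
  (6,9):dx=-1,dy=-2->C; (7,8):dx=-11,dy=-11->C; (7,9):dx=-7,dy=-10->C; (8,9):dx=+4,dy=+1->C
Step 2: C = 34, D = 2, total pairs = 36.
Step 3: tau = (C - D)/(n(n-1)/2) = (34 - 2)/36 = 0.888889.
Step 4: Exact two-sided p-value (enumerate n! = 362880 permutations of y under H0): p = 0.000243.
Step 5: alpha = 0.1. reject H0.

tau_b = 0.8889 (C=34, D=2), p = 0.000243, reject H0.


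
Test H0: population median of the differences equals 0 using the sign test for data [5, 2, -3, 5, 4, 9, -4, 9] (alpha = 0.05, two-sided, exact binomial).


Step 1: Discard zero differences. Original n = 8; n_eff = number of nonzero differences = 8.
Nonzero differences (with sign): +5, +2, -3, +5, +4, +9, -4, +9
Step 2: Count signs: positive = 6, negative = 2.
Step 3: Under H0: P(positive) = 0.5, so the number of positives S ~ Bin(8, 0.5).
Step 4: Two-sided exact p-value = sum of Bin(8,0.5) probabilities at or below the observed probability = 0.289062.
Step 5: alpha = 0.05. fail to reject H0.

n_eff = 8, pos = 6, neg = 2, p = 0.289062, fail to reject H0.


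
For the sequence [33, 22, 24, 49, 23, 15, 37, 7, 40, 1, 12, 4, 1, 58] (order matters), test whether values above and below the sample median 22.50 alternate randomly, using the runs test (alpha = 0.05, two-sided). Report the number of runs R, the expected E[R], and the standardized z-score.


Step 1: Compute median = 22.50; label A = above, B = below.
Labels in order: ABAAABABABBBBA  (n_A = 7, n_B = 7)
Step 2: Count runs R = 9.
Step 3: Under H0 (random ordering), E[R] = 2*n_A*n_B/(n_A+n_B) + 1 = 2*7*7/14 + 1 = 8.0000.
        Var[R] = 2*n_A*n_B*(2*n_A*n_B - n_A - n_B) / ((n_A+n_B)^2 * (n_A+n_B-1)) = 8232/2548 = 3.2308.
        SD[R] = 1.7974.
Step 4: Continuity-corrected z = (R - 0.5 - E[R]) / SD[R] = (9 - 0.5 - 8.0000) / 1.7974 = 0.2782.
Step 5: Two-sided p-value via normal approximation = 2*(1 - Phi(|z|)) = 0.780879.
Step 6: alpha = 0.05. fail to reject H0.

R = 9, z = 0.2782, p = 0.780879, fail to reject H0.


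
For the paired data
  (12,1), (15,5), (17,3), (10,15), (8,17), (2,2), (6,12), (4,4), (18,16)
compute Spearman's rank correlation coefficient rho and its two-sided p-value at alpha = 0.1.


Step 1: Rank x and y separately (midranks; no ties here).
rank(x): 12->6, 15->7, 17->8, 10->5, 8->4, 2->1, 6->3, 4->2, 18->9
rank(y): 1->1, 5->5, 3->3, 15->7, 17->9, 2->2, 12->6, 4->4, 16->8
Step 2: d_i = R_x(i) - R_y(i); compute d_i^2.
  (6-1)^2=25, (7-5)^2=4, (8-3)^2=25, (5-7)^2=4, (4-9)^2=25, (1-2)^2=1, (3-6)^2=9, (2-4)^2=4, (9-8)^2=1
sum(d^2) = 98.
Step 3: rho = 1 - 6*98 / (9*(9^2 - 1)) = 1 - 588/720 = 0.183333.
Step 4: Under H0, t = rho * sqrt((n-2)/(1-rho^2)) = 0.4934 ~ t(7).
Step 5: Two-sided p-value from the t-distribution with 7 df = 0.636820.
Step 6: alpha = 0.1. fail to reject H0.

rho = 0.1833, p = 0.636820, fail to reject H0 at alpha = 0.1.


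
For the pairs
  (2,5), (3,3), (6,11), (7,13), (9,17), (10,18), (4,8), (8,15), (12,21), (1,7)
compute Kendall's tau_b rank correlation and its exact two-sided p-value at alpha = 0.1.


Step 1: Enumerate the 45 unordered pairs (i,j) with i<j and classify each by sign(x_j-x_i) * sign(y_j-y_i).
  (1,2):dx=+1,dy=-2->D; (1,3):dx=+4,dy=+6->C; (1,4):dx=+5,dy=+8->C; (1,5):dx=+7,dy=+12->C
  (1,6):dx=+8,dy=+13->C; (1,7):dx=+2,dy=+3->C; (1,8):dx=+6,dy=+10->C; (1,9):dx=+10,dy=+16->C
  (1,10):dx=-1,dy=+2->D; (2,3):dx=+3,dy=+8->C; (2,4):dx=+4,dy=+10->C; (2,5):dx=+6,dy=+14->C
  (2,6):dx=+7,dy=+15->C; (2,7):dx=+1,dy=+5->C; (2,8):dx=+5,dy=+12->C; (2,9):dx=+9,dy=+18->C
  (2,10):dx=-2,dy=+4->D; (3,4):dx=+1,dy=+2->C; (3,5):dx=+3,dy=+6->C; (3,6):dx=+4,dy=+7->C
  (3,7):dx=-2,dy=-3->C; (3,8):dx=+2,dy=+4->C; (3,9):dx=+6,dy=+10->C; (3,10):dx=-5,dy=-4->C
  (4,5):dx=+2,dy=+4->C; (4,6):dx=+3,dy=+5->C; (4,7):dx=-3,dy=-5->C; (4,8):dx=+1,dy=+2->C
  (4,9):dx=+5,dy=+8->C; (4,10):dx=-6,dy=-6->C; (5,6):dx=+1,dy=+1->C; (5,7):dx=-5,dy=-9->C
  (5,8):dx=-1,dy=-2->C; (5,9):dx=+3,dy=+4->C; (5,10):dx=-8,dy=-10->C; (6,7):dx=-6,dy=-10->C
  (6,8):dx=-2,dy=-3->C; (6,9):dx=+2,dy=+3->C; (6,10):dx=-9,dy=-11->C; (7,8):dx=+4,dy=+7->C
  (7,9):dx=+8,dy=+13->C; (7,10):dx=-3,dy=-1->C; (8,9):dx=+4,dy=+6->C; (8,10):dx=-7,dy=-8->C
  (9,10):dx=-11,dy=-14->C
Step 2: C = 42, D = 3, total pairs = 45.
Step 3: tau = (C - D)/(n(n-1)/2) = (42 - 3)/45 = 0.866667.
Step 4: Exact two-sided p-value (enumerate n! = 3628800 permutations of y under H0): p = 0.000115.
Step 5: alpha = 0.1. reject H0.

tau_b = 0.8667 (C=42, D=3), p = 0.000115, reject H0.


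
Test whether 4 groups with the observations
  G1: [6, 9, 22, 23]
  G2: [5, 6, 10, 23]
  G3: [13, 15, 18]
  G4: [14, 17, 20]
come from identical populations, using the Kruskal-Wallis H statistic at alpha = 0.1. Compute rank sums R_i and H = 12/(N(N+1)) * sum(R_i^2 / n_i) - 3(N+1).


Step 1: Combine all N = 14 observations and assign midranks.
sorted (value, group, rank): (5,G2,1), (6,G1,2.5), (6,G2,2.5), (9,G1,4), (10,G2,5), (13,G3,6), (14,G4,7), (15,G3,8), (17,G4,9), (18,G3,10), (20,G4,11), (22,G1,12), (23,G1,13.5), (23,G2,13.5)
Step 2: Sum ranks within each group.
R_1 = 32 (n_1 = 4)
R_2 = 22 (n_2 = 4)
R_3 = 24 (n_3 = 3)
R_4 = 27 (n_4 = 3)
Step 3: H = 12/(N(N+1)) * sum(R_i^2/n_i) - 3(N+1)
     = 12/(14*15) * (32^2/4 + 22^2/4 + 24^2/3 + 27^2/3) - 3*15
     = 0.057143 * 812 - 45
     = 1.400000.
Step 4: Ties present; correction factor C = 1 - 12/(14^3 - 14) = 0.995604. Corrected H = 1.400000 / 0.995604 = 1.406181.
Step 5: Under H0, H ~ chi^2(3); p-value = 0.704087.
Step 6: alpha = 0.1. fail to reject H0.

H = 1.4062, df = 3, p = 0.704087, fail to reject H0.


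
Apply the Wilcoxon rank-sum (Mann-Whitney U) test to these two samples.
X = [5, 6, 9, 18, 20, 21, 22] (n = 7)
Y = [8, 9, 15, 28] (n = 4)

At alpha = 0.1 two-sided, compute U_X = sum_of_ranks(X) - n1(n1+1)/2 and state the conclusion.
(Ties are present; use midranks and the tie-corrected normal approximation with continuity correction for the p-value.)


Step 1: Combine and sort all 11 observations; assign midranks.
sorted (value, group): (5,X), (6,X), (8,Y), (9,X), (9,Y), (15,Y), (18,X), (20,X), (21,X), (22,X), (28,Y)
ranks: 5->1, 6->2, 8->3, 9->4.5, 9->4.5, 15->6, 18->7, 20->8, 21->9, 22->10, 28->11
Step 2: Rank sum for X: R1 = 1 + 2 + 4.5 + 7 + 8 + 9 + 10 = 41.5.
Step 3: U_X = R1 - n1(n1+1)/2 = 41.5 - 7*8/2 = 41.5 - 28 = 13.5.
       U_Y = n1*n2 - U_X = 28 - 13.5 = 14.5.
Step 4: Ties are present, so use the tie-corrected normal approximation (with continuity correction) for the p-value.
Step 5: p-value = 1.000000; compare to alpha = 0.1. fail to reject H0.

U_X = 13.5, p = 1.000000, fail to reject H0 at alpha = 0.1.


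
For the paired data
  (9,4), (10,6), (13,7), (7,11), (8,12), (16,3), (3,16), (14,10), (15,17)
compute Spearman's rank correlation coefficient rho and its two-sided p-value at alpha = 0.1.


Step 1: Rank x and y separately (midranks; no ties here).
rank(x): 9->4, 10->5, 13->6, 7->2, 8->3, 16->9, 3->1, 14->7, 15->8
rank(y): 4->2, 6->3, 7->4, 11->6, 12->7, 3->1, 16->8, 10->5, 17->9
Step 2: d_i = R_x(i) - R_y(i); compute d_i^2.
  (4-2)^2=4, (5-3)^2=4, (6-4)^2=4, (2-6)^2=16, (3-7)^2=16, (9-1)^2=64, (1-8)^2=49, (7-5)^2=4, (8-9)^2=1
sum(d^2) = 162.
Step 3: rho = 1 - 6*162 / (9*(9^2 - 1)) = 1 - 972/720 = -0.350000.
Step 4: Under H0, t = rho * sqrt((n-2)/(1-rho^2)) = -0.9885 ~ t(7).
Step 5: Two-sided p-value from the t-distribution with 7 df = 0.355820.
Step 6: alpha = 0.1. fail to reject H0.

rho = -0.3500, p = 0.355820, fail to reject H0 at alpha = 0.1.


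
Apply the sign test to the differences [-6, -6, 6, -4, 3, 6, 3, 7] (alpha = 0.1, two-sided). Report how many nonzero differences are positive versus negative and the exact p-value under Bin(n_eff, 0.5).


Step 1: Discard zero differences. Original n = 8; n_eff = number of nonzero differences = 8.
Nonzero differences (with sign): -6, -6, +6, -4, +3, +6, +3, +7
Step 2: Count signs: positive = 5, negative = 3.
Step 3: Under H0: P(positive) = 0.5, so the number of positives S ~ Bin(8, 0.5).
Step 4: Two-sided exact p-value = sum of Bin(8,0.5) probabilities at or below the observed probability = 0.726562.
Step 5: alpha = 0.1. fail to reject H0.

n_eff = 8, pos = 5, neg = 3, p = 0.726562, fail to reject H0.


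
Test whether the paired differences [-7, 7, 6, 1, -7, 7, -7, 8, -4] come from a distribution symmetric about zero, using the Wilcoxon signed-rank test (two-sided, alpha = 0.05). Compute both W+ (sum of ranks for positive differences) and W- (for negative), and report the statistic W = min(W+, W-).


Step 1: Drop any zero differences (none here) and take |d_i|.
|d| = [7, 7, 6, 1, 7, 7, 7, 8, 4]
Step 2: Midrank |d_i| (ties get averaged ranks).
ranks: |7|->6, |7|->6, |6|->3, |1|->1, |7|->6, |7|->6, |7|->6, |8|->9, |4|->2
Step 3: Attach original signs; sum ranks with positive sign and with negative sign.
W+ = 6 + 3 + 1 + 6 + 9 = 25
W- = 6 + 6 + 6 + 2 = 20
(Check: W+ + W- = 45 should equal n(n+1)/2 = 45.)
Step 4: Test statistic W = min(W+, W-) = 20.
Step 5: Ties in |d|, so use the tie-corrected normal approximation.
        E[W] = n(n+1)/4 = 9*10/4 = 22.5.
        Tie groups: |d|=7 (t=5); sum(t^3 - t) = 120.
        Var[W] = n(n+1)(2n+1)/24 - sum(t^3-t)/48 = 1710/24 - 120/48 = 68.75.
        z = (W - E[W]) / sqrt(Var[W]) = (20 - 22.5) / 8.2916 = -0.3015.
        Two-sided p = 2*Phi(z) = 0.763025.
Step 6: alpha = 0.05. fail to reject H0.

W+ = 25, W- = 20, W = min = 20, p = 0.763025, fail to reject H0.


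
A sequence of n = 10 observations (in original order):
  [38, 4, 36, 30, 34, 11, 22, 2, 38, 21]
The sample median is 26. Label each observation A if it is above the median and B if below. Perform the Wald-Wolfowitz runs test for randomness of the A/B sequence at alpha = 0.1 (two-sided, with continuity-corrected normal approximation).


Step 1: Compute median = 26; label A = above, B = below.
Labels in order: ABAAABBBAB  (n_A = 5, n_B = 5)
Step 2: Count runs R = 6.
Step 3: Under H0 (random ordering), E[R] = 2*n_A*n_B/(n_A+n_B) + 1 = 2*5*5/10 + 1 = 6.0000.
        Var[R] = 2*n_A*n_B*(2*n_A*n_B - n_A - n_B) / ((n_A+n_B)^2 * (n_A+n_B-1)) = 2000/900 = 2.2222.
        SD[R] = 1.4907.
Step 4: R = E[R], so z = 0 with no continuity correction.
Step 5: Two-sided p-value via normal approximation = 2*(1 - Phi(|z|)) = 1.000000.
Step 6: alpha = 0.1. fail to reject H0.

R = 6, z = 0.0000, p = 1.000000, fail to reject H0.


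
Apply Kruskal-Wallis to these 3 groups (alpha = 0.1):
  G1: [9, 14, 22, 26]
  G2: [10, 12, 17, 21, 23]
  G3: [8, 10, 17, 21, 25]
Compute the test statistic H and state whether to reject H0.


Step 1: Combine all N = 14 observations and assign midranks.
sorted (value, group, rank): (8,G3,1), (9,G1,2), (10,G2,3.5), (10,G3,3.5), (12,G2,5), (14,G1,6), (17,G2,7.5), (17,G3,7.5), (21,G2,9.5), (21,G3,9.5), (22,G1,11), (23,G2,12), (25,G3,13), (26,G1,14)
Step 2: Sum ranks within each group.
R_1 = 33 (n_1 = 4)
R_2 = 37.5 (n_2 = 5)
R_3 = 34.5 (n_3 = 5)
Step 3: H = 12/(N(N+1)) * sum(R_i^2/n_i) - 3(N+1)
     = 12/(14*15) * (33^2/4 + 37.5^2/5 + 34.5^2/5) - 3*15
     = 0.057143 * 791.55 - 45
     = 0.231429.
Step 4: Ties present; correction factor C = 1 - 18/(14^3 - 14) = 0.993407. Corrected H = 0.231429 / 0.993407 = 0.232965.
Step 5: Under H0, H ~ chi^2(2); p-value = 0.890046.
Step 6: alpha = 0.1. fail to reject H0.

H = 0.2330, df = 2, p = 0.890046, fail to reject H0.


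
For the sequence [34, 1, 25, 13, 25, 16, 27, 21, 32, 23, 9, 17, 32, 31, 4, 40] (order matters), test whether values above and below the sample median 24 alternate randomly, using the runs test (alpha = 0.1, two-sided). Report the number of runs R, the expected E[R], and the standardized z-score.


Step 1: Compute median = 24; label A = above, B = below.
Labels in order: ABABABABABBBAABA  (n_A = 8, n_B = 8)
Step 2: Count runs R = 13.
Step 3: Under H0 (random ordering), E[R] = 2*n_A*n_B/(n_A+n_B) + 1 = 2*8*8/16 + 1 = 9.0000.
        Var[R] = 2*n_A*n_B*(2*n_A*n_B - n_A - n_B) / ((n_A+n_B)^2 * (n_A+n_B-1)) = 14336/3840 = 3.7333.
        SD[R] = 1.9322.
Step 4: Continuity-corrected z = (R - 0.5 - E[R]) / SD[R] = (13 - 0.5 - 9.0000) / 1.9322 = 1.8114.
Step 5: Two-sided p-value via normal approximation = 2*(1 - Phi(|z|)) = 0.070076.
Step 6: alpha = 0.1. reject H0.

R = 13, z = 1.8114, p = 0.070076, reject H0.


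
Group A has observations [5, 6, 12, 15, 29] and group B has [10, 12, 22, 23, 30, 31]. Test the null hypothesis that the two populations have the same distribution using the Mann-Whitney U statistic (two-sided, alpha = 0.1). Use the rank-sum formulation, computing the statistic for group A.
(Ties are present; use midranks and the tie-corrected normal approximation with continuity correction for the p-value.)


Step 1: Combine and sort all 11 observations; assign midranks.
sorted (value, group): (5,X), (6,X), (10,Y), (12,X), (12,Y), (15,X), (22,Y), (23,Y), (29,X), (30,Y), (31,Y)
ranks: 5->1, 6->2, 10->3, 12->4.5, 12->4.5, 15->6, 22->7, 23->8, 29->9, 30->10, 31->11
Step 2: Rank sum for X: R1 = 1 + 2 + 4.5 + 6 + 9 = 22.5.
Step 3: U_X = R1 - n1(n1+1)/2 = 22.5 - 5*6/2 = 22.5 - 15 = 7.5.
       U_Y = n1*n2 - U_X = 30 - 7.5 = 22.5.
Step 4: Ties are present, so use the tie-corrected normal approximation (with continuity correction) for the p-value.
Step 5: p-value = 0.200217; compare to alpha = 0.1. fail to reject H0.

U_X = 7.5, p = 0.200217, fail to reject H0 at alpha = 0.1.


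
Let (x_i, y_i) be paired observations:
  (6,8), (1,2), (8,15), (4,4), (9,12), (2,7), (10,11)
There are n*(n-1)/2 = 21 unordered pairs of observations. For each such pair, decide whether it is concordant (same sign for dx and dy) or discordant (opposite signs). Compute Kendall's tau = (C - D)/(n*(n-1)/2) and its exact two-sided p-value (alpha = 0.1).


Step 1: Enumerate the 21 unordered pairs (i,j) with i<j and classify each by sign(x_j-x_i) * sign(y_j-y_i).
  (1,2):dx=-5,dy=-6->C; (1,3):dx=+2,dy=+7->C; (1,4):dx=-2,dy=-4->C; (1,5):dx=+3,dy=+4->C
  (1,6):dx=-4,dy=-1->C; (1,7):dx=+4,dy=+3->C; (2,3):dx=+7,dy=+13->C; (2,4):dx=+3,dy=+2->C
  (2,5):dx=+8,dy=+10->C; (2,6):dx=+1,dy=+5->C; (2,7):dx=+9,dy=+9->C; (3,4):dx=-4,dy=-11->C
  (3,5):dx=+1,dy=-3->D; (3,6):dx=-6,dy=-8->C; (3,7):dx=+2,dy=-4->D; (4,5):dx=+5,dy=+8->C
  (4,6):dx=-2,dy=+3->D; (4,7):dx=+6,dy=+7->C; (5,6):dx=-7,dy=-5->C; (5,7):dx=+1,dy=-1->D
  (6,7):dx=+8,dy=+4->C
Step 2: C = 17, D = 4, total pairs = 21.
Step 3: tau = (C - D)/(n(n-1)/2) = (17 - 4)/21 = 0.619048.
Step 4: Exact two-sided p-value (enumerate n! = 5040 permutations of y under H0): p = 0.069048.
Step 5: alpha = 0.1. reject H0.

tau_b = 0.6190 (C=17, D=4), p = 0.069048, reject H0.


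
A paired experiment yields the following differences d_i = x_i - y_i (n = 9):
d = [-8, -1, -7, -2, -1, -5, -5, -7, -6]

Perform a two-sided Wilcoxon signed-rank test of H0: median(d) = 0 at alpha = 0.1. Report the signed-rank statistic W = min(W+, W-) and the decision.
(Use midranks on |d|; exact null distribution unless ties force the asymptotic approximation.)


Step 1: Drop any zero differences (none here) and take |d_i|.
|d| = [8, 1, 7, 2, 1, 5, 5, 7, 6]
Step 2: Midrank |d_i| (ties get averaged ranks).
ranks: |8|->9, |1|->1.5, |7|->7.5, |2|->3, |1|->1.5, |5|->4.5, |5|->4.5, |7|->7.5, |6|->6
Step 3: Attach original signs; sum ranks with positive sign and with negative sign.
W+ = 0 = 0
W- = 9 + 1.5 + 7.5 + 3 + 1.5 + 4.5 + 4.5 + 7.5 + 6 = 45
(Check: W+ + W- = 45 should equal n(n+1)/2 = 45.)
Step 4: Test statistic W = min(W+, W-) = 0.
Step 5: Ties in |d|, so use the tie-corrected normal approximation.
        E[W] = n(n+1)/4 = 9*10/4 = 22.5.
        Tie groups: |d|=1 (t=2), |d|=5 (t=2), |d|=7 (t=2); sum(t^3 - t) = 18.
        Var[W] = n(n+1)(2n+1)/24 - sum(t^3-t)/48 = 1710/24 - 18/48 = 70.875.
        z = (W - E[W]) / sqrt(Var[W]) = (0 - 22.5) / 8.4187 = -2.6726.
        Two-sided p = 2*Phi(z) = 0.007526.
Step 6: alpha = 0.1. reject H0.

W+ = 0, W- = 45, W = min = 0, p = 0.007526, reject H0.
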